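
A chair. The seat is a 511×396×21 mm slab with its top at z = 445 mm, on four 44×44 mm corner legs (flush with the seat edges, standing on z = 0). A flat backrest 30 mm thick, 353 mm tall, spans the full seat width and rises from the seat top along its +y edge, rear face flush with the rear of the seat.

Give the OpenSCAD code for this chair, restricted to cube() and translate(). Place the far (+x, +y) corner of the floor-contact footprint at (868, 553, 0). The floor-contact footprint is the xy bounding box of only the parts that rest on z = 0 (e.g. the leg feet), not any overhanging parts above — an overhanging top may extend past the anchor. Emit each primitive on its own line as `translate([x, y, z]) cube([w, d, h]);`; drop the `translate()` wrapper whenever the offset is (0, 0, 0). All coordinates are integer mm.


translate([357, 157, 424]) cube([511, 396, 21]);
translate([357, 157, 0]) cube([44, 44, 424]);
translate([824, 157, 0]) cube([44, 44, 424]);
translate([357, 509, 0]) cube([44, 44, 424]);
translate([824, 509, 0]) cube([44, 44, 424]);
translate([357, 523, 445]) cube([511, 30, 353]);


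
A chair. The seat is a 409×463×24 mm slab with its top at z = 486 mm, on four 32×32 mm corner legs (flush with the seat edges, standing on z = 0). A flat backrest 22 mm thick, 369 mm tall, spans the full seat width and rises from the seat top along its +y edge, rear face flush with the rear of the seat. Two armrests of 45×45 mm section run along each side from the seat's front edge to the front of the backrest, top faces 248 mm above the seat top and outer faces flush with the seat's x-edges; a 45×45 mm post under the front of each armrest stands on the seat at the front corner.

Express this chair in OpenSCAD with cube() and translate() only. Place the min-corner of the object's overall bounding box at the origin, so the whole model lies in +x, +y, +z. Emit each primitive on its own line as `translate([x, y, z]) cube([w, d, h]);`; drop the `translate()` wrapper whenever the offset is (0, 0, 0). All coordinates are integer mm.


// leg_h = 486 - 24 = 462
// arm post h = 248 - 45 = 203
translate([0, 0, 462]) cube([409, 463, 24]);
cube([32, 32, 462]);
translate([377, 0, 0]) cube([32, 32, 462]);
translate([0, 431, 0]) cube([32, 32, 462]);
translate([377, 431, 0]) cube([32, 32, 462]);
translate([0, 441, 486]) cube([409, 22, 369]);
translate([0, 0, 689]) cube([45, 441, 45]);
translate([364, 0, 689]) cube([45, 441, 45]);
translate([0, 0, 486]) cube([45, 45, 203]);
translate([364, 0, 486]) cube([45, 45, 203]);


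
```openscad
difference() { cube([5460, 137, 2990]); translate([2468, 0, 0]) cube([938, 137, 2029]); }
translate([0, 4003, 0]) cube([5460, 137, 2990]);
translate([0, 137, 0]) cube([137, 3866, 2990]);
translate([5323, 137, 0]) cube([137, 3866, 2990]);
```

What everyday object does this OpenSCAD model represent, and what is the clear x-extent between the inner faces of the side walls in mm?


A single room. The interior width is 5186 mm.

Four walls enclosing a rectangle with a door in the front wall — a room. Outside width 5460 minus two 137 mm walls gives 5186 mm.


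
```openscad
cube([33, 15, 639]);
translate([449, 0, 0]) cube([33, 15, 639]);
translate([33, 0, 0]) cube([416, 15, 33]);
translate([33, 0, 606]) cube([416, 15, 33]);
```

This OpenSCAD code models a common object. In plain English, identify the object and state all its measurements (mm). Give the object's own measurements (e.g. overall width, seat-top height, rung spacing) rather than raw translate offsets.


A rectangular picture frame lying in the x–z plane (depth along y). The opening is 416 mm wide (x) by 573 mm tall (z), surrounded by a border 33 mm wide on all four sides. The frame is 15 mm deep and is made of two full-height vertical stiles with two horizontal rails fitted between them.


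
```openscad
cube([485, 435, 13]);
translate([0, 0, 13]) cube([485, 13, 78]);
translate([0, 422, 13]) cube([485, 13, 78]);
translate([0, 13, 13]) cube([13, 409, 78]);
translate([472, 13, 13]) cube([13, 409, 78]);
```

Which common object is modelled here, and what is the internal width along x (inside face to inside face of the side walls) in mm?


An open box. The internal width is 459 mm.

A 485×435 base slab with four walls standing on it — an open box. The base is 485 mm wide and the walls are 13 mm thick, so the internal width is 485 − 2 × 13 = 459 mm.


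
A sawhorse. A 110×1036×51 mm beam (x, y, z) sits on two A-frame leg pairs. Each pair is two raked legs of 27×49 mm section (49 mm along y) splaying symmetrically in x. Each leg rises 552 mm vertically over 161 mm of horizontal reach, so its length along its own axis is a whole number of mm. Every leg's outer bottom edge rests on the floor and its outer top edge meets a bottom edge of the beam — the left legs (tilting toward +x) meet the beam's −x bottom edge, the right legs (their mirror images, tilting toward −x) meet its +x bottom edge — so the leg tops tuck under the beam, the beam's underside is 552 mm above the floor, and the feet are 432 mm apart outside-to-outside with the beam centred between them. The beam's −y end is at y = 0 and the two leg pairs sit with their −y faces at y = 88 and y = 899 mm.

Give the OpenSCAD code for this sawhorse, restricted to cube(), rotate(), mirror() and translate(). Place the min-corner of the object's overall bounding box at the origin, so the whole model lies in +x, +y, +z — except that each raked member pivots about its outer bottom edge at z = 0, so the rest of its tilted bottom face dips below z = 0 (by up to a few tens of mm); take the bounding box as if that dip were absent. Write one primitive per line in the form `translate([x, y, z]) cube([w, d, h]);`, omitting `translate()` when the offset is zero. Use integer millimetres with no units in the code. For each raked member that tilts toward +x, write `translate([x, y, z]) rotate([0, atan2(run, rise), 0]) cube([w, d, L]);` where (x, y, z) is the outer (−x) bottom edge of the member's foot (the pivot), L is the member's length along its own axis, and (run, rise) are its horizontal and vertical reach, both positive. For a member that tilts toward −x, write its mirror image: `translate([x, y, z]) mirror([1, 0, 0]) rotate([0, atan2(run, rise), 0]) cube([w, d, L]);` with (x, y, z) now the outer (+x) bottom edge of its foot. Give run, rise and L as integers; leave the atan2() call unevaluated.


// leg length = √(161² + 552²) = 575
// right-leg outer foot x = 2·161 + 110 = 432
// beam min-corner = (161, 0, 552)
translate([161, 0, 552]) cube([110, 1036, 51]);
translate([0, 88, 0]) rotate([0, atan2(161, 552), 0]) cube([27, 49, 575]);
translate([432, 88, 0]) mirror([1, 0, 0]) rotate([0, atan2(161, 552), 0]) cube([27, 49, 575]);
translate([0, 899, 0]) rotate([0, atan2(161, 552), 0]) cube([27, 49, 575]);
translate([432, 899, 0]) mirror([1, 0, 0]) rotate([0, atan2(161, 552), 0]) cube([27, 49, 575]);


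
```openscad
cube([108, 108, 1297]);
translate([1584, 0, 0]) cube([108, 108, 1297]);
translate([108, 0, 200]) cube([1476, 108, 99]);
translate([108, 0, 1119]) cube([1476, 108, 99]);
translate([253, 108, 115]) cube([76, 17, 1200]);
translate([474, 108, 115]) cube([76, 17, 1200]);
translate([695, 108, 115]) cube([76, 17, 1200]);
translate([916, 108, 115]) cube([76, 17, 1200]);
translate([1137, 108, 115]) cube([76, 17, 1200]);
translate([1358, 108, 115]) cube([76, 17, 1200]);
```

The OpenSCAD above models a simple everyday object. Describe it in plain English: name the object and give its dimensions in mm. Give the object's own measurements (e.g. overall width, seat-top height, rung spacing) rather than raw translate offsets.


A fence section. Two 108×108 mm posts, 1297 mm tall, stand on the floor with a clear span of 1476 mm between their inner faces. Two horizontal rails of 108×99 mm section span the gap between the posts with their undersides at z = 200 mm and z = 1119 mm, flush with the posts' −y face. 6 pickets, each 76 mm wide, 17 mm thick and 1200 mm tall, are fixed to the +y face of the rails with their bottoms at z = 115 mm, spaced across the span with a 145 mm gap after the −x post and between neighbouring pickets, with 150 mm left before the +x post.


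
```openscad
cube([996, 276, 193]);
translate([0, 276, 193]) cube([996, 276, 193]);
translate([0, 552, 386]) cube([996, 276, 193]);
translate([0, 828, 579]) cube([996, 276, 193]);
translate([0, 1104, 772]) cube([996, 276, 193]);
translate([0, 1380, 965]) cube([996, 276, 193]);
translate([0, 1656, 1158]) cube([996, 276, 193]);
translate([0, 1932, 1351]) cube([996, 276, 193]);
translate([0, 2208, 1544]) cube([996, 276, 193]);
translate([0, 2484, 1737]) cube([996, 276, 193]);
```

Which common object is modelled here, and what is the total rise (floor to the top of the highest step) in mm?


A staircase. The total rise is 1930 mm.

10 identical blocks, each offset up and back from the previous — a staircase. Each step is 193 mm tall and there are 10 of them, so the total rise is 10 × 193 = 1930 mm.


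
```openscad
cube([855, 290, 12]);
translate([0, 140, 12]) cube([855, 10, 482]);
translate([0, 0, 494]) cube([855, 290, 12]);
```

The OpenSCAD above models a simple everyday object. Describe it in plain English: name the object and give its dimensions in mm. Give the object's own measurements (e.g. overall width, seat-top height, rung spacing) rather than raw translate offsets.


An I-beam lying along x, 855 mm long. Overall section height 506 mm. Two flanges 290 mm wide (y) and 12 mm thick, one on the floor and one at the top; a web 10 mm thick runs between them, centred on the flange width.


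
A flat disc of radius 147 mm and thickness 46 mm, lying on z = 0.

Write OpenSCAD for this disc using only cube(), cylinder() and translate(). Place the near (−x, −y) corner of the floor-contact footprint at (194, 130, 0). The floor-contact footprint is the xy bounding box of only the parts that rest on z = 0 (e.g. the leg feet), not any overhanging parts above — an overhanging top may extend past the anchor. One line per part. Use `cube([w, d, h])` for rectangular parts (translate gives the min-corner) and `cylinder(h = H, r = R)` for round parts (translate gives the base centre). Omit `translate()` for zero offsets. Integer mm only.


translate([341, 277, 0]) cylinder(h = 46, r = 147);


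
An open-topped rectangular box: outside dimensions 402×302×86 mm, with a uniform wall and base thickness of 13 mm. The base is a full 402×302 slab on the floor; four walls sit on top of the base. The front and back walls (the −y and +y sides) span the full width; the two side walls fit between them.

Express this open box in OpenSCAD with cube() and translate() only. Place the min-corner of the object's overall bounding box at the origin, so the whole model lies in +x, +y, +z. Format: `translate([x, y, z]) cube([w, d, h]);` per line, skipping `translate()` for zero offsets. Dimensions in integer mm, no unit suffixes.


cube([402, 302, 13]);
translate([0, 0, 13]) cube([402, 13, 73]);
translate([0, 289, 13]) cube([402, 13, 73]);
translate([0, 13, 13]) cube([13, 276, 73]);
translate([389, 13, 13]) cube([13, 276, 73]);


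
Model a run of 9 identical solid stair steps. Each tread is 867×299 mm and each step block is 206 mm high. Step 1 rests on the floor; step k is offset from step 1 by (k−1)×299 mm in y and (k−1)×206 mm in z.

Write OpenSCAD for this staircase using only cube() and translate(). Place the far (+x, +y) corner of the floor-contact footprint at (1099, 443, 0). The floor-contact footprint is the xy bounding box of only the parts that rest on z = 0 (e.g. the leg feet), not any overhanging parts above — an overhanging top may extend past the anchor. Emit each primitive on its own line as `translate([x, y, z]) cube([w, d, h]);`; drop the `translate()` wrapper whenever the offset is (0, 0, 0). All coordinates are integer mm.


translate([232, 144, 0]) cube([867, 299, 206]);
translate([232, 443, 206]) cube([867, 299, 206]);
translate([232, 742, 412]) cube([867, 299, 206]);
translate([232, 1041, 618]) cube([867, 299, 206]);
translate([232, 1340, 824]) cube([867, 299, 206]);
translate([232, 1639, 1030]) cube([867, 299, 206]);
translate([232, 1938, 1236]) cube([867, 299, 206]);
translate([232, 2237, 1442]) cube([867, 299, 206]);
translate([232, 2536, 1648]) cube([867, 299, 206]);


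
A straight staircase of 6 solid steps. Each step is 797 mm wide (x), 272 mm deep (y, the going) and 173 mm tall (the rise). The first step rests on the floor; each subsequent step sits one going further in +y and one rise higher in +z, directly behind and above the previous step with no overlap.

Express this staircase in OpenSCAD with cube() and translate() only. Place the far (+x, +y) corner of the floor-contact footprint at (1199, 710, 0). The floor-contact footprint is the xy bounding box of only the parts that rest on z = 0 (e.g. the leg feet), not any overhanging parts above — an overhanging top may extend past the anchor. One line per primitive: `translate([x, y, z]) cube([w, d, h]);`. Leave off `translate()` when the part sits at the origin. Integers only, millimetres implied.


translate([402, 438, 0]) cube([797, 272, 173]);
translate([402, 710, 173]) cube([797, 272, 173]);
translate([402, 982, 346]) cube([797, 272, 173]);
translate([402, 1254, 519]) cube([797, 272, 173]);
translate([402, 1526, 692]) cube([797, 272, 173]);
translate([402, 1798, 865]) cube([797, 272, 173]);


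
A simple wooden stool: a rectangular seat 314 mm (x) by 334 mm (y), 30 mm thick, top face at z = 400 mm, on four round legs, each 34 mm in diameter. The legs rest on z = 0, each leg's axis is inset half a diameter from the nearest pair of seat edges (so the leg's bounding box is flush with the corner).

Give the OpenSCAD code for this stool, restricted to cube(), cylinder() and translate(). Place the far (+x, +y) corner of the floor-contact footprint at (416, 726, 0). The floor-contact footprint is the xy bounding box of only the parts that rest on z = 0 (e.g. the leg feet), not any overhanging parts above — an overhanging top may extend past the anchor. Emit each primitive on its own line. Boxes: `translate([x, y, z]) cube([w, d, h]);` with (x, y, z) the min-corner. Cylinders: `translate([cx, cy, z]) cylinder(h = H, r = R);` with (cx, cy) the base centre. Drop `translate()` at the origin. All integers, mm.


translate([102, 392, 370]) cube([314, 334, 30]);
translate([119, 409, 0]) cylinder(h = 370, r = 17);
translate([399, 409, 0]) cylinder(h = 370, r = 17);
translate([119, 709, 0]) cylinder(h = 370, r = 17);
translate([399, 709, 0]) cylinder(h = 370, r = 17);


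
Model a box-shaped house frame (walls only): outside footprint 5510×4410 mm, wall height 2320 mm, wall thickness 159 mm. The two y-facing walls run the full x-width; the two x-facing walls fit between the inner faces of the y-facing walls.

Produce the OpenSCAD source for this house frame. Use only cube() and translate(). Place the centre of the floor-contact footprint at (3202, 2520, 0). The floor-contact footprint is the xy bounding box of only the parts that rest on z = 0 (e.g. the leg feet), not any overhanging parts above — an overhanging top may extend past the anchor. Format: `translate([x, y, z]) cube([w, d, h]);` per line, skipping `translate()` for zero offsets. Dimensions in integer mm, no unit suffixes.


translate([447, 315, 0]) cube([5510, 159, 2320]);
translate([447, 4566, 0]) cube([5510, 159, 2320]);
translate([447, 474, 0]) cube([159, 4092, 2320]);
translate([5798, 474, 0]) cube([159, 4092, 2320]);


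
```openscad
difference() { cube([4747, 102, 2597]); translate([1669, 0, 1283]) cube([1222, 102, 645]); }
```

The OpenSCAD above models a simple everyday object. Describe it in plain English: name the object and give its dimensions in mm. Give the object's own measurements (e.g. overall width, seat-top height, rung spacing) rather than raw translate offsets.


A wall 4747 mm long (x), 102 mm thick (y), 2597 mm tall, with a rectangular window opening cut through it. The opening is 1222 mm wide and 645 mm tall; its sill is at z = 1283 mm and its near (−x) edge is 1669 mm from the wall's −x end. The opening passes through the full wall thickness.


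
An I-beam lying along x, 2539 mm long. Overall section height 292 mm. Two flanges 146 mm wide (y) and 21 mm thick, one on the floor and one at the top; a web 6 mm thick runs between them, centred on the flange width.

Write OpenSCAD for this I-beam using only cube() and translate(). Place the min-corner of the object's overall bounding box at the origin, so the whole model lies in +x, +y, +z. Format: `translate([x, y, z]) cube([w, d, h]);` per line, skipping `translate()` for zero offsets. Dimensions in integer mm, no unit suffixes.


cube([2539, 146, 21]);
translate([0, 70, 21]) cube([2539, 6, 250]);
translate([0, 0, 271]) cube([2539, 146, 21]);


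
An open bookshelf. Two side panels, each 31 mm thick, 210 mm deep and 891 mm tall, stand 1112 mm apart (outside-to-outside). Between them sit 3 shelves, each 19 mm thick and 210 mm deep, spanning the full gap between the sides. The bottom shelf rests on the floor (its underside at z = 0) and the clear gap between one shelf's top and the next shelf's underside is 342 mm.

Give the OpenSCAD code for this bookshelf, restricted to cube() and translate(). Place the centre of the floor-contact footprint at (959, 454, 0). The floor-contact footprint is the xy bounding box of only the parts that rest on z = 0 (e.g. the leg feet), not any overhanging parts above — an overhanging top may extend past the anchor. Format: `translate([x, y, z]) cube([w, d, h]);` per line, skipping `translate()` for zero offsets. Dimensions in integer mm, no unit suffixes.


translate([403, 349, 0]) cube([31, 210, 891]);
translate([1484, 349, 0]) cube([31, 210, 891]);
translate([434, 349, 0]) cube([1050, 210, 19]);
translate([434, 349, 361]) cube([1050, 210, 19]);
translate([434, 349, 722]) cube([1050, 210, 19]);


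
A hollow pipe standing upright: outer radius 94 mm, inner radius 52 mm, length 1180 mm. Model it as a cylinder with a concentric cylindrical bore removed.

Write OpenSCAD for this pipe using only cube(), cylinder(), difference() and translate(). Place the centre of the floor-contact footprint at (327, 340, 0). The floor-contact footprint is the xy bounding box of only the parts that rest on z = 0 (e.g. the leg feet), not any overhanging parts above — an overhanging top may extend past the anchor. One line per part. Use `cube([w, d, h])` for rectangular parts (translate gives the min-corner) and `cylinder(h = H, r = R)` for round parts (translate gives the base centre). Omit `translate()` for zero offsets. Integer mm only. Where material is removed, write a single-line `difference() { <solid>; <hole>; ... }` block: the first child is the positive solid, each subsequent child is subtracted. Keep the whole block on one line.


difference() { translate([327, 340, 0]) cylinder(h = 1180, r = 94); translate([327, 340, 0]) cylinder(h = 1180, r = 52); }


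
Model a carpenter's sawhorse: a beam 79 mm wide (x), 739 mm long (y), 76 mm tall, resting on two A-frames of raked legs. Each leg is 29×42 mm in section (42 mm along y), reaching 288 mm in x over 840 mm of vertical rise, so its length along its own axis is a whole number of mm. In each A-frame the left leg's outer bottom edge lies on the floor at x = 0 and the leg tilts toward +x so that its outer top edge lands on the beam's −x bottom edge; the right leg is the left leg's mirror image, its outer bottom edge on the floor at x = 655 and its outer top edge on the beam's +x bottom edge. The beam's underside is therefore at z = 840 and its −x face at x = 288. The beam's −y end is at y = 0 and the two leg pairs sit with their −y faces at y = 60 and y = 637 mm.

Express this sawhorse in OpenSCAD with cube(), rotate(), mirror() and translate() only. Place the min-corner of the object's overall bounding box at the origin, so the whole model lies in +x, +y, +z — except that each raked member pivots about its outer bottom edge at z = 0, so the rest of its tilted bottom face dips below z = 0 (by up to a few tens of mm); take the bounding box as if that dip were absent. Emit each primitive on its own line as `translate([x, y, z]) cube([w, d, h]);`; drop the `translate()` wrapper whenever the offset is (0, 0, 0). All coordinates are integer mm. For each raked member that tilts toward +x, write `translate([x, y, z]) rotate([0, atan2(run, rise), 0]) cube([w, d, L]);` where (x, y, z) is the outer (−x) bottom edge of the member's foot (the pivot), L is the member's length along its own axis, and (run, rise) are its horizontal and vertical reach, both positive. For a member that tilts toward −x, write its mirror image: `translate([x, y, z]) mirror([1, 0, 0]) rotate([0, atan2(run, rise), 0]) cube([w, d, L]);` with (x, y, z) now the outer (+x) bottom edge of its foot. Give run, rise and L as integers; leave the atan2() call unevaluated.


// leg length = √(288² + 840²) = 888
// right-leg outer foot x = 2·288 + 79 = 655
// beam min-corner = (288, 0, 840)
translate([288, 0, 840]) cube([79, 739, 76]);
translate([0, 60, 0]) rotate([0, atan2(288, 840), 0]) cube([29, 42, 888]);
translate([655, 60, 0]) mirror([1, 0, 0]) rotate([0, atan2(288, 840), 0]) cube([29, 42, 888]);
translate([0, 637, 0]) rotate([0, atan2(288, 840), 0]) cube([29, 42, 888]);
translate([655, 637, 0]) mirror([1, 0, 0]) rotate([0, atan2(288, 840), 0]) cube([29, 42, 888]);


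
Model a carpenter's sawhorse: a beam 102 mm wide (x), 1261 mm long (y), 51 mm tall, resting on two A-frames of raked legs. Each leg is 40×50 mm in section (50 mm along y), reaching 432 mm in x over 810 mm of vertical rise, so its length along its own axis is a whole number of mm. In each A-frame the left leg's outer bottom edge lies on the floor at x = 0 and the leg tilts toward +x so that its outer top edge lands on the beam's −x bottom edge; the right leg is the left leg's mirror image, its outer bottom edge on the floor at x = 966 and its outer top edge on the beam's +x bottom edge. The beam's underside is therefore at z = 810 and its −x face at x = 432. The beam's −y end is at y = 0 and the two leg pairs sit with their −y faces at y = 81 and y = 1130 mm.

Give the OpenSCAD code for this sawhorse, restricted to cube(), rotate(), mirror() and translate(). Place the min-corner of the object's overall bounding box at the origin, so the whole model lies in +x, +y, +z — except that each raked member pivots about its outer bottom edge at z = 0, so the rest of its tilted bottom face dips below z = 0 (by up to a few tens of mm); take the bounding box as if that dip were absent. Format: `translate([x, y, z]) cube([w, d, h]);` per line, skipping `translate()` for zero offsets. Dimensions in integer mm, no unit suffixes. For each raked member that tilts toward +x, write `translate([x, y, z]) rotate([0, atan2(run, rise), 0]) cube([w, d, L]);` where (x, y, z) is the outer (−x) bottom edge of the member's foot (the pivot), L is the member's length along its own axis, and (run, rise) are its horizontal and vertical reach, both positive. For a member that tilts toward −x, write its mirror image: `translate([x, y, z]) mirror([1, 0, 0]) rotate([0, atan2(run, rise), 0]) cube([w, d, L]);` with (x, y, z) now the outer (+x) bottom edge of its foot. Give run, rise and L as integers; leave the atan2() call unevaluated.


translate([432, 0, 810]) cube([102, 1261, 51]);
translate([0, 81, 0]) rotate([0, atan2(432, 810), 0]) cube([40, 50, 918]);
translate([966, 81, 0]) mirror([1, 0, 0]) rotate([0, atan2(432, 810), 0]) cube([40, 50, 918]);
translate([0, 1130, 0]) rotate([0, atan2(432, 810), 0]) cube([40, 50, 918]);
translate([966, 1130, 0]) mirror([1, 0, 0]) rotate([0, atan2(432, 810), 0]) cube([40, 50, 918]);


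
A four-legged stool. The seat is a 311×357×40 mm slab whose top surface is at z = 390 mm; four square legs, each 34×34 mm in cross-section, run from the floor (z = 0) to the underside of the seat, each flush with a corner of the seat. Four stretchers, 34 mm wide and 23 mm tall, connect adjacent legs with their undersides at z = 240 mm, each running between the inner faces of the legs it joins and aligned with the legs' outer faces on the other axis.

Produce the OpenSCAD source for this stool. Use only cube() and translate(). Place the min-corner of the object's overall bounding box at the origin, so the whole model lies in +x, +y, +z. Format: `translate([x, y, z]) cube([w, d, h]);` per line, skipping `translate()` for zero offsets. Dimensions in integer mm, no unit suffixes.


// leg_h = 390 - 40 = 350
// stretcher span = 311 - 2*34 = 243
translate([0, 0, 350]) cube([311, 357, 40]);
cube([34, 34, 350]);
translate([277, 0, 0]) cube([34, 34, 350]);
translate([0, 323, 0]) cube([34, 34, 350]);
translate([277, 323, 0]) cube([34, 34, 350]);
translate([34, 0, 240]) cube([243, 34, 23]);
translate([34, 323, 240]) cube([243, 34, 23]);
translate([0, 34, 240]) cube([34, 289, 23]);
translate([277, 34, 240]) cube([34, 289, 23]);


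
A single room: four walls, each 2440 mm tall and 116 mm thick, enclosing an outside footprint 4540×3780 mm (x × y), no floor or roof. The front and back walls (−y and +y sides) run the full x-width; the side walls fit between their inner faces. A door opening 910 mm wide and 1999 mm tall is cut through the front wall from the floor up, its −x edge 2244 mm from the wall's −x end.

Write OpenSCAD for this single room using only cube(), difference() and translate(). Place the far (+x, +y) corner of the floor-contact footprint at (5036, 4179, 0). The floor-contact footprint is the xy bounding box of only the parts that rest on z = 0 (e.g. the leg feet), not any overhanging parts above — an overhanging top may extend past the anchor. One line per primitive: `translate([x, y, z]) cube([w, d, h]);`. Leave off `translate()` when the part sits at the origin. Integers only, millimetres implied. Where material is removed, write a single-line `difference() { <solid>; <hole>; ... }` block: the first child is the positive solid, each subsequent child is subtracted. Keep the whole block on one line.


difference() { translate([496, 399, 0]) cube([4540, 116, 2440]); translate([2740, 399, 0]) cube([910, 116, 1999]); }
translate([496, 4063, 0]) cube([4540, 116, 2440]);
translate([496, 515, 0]) cube([116, 3548, 2440]);
translate([4920, 515, 0]) cube([116, 3548, 2440]);


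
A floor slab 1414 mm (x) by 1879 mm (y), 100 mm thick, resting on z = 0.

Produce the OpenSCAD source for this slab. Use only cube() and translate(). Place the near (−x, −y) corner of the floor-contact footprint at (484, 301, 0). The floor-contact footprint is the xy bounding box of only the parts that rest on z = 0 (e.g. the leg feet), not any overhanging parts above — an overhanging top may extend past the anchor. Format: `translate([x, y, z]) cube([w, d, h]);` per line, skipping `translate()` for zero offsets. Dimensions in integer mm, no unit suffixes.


translate([484, 301, 0]) cube([1414, 1879, 100]);


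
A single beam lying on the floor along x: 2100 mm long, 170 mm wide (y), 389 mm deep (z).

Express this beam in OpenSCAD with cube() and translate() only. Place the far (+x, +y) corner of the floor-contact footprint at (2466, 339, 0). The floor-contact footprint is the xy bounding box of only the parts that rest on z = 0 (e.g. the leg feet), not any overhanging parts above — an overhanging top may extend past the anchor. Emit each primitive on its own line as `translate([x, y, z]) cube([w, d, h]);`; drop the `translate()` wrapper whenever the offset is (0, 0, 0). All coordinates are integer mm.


translate([366, 169, 0]) cube([2100, 170, 389]);


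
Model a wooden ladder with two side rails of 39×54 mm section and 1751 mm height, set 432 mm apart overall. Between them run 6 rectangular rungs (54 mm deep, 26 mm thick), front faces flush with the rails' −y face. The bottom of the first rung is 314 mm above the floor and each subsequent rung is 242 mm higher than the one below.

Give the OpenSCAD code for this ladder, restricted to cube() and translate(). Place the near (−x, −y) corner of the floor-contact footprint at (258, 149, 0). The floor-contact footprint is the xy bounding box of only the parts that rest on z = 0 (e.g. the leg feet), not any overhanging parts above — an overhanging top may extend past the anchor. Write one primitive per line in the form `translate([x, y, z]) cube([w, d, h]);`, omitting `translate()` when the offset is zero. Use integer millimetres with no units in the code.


// rung span = 432 - 2*39 = 354
// rung[k] z = 314 + k*242
translate([258, 149, 0]) cube([39, 54, 1751]);
translate([651, 149, 0]) cube([39, 54, 1751]);
translate([297, 149, 314]) cube([354, 54, 26]);
translate([297, 149, 556]) cube([354, 54, 26]);
translate([297, 149, 798]) cube([354, 54, 26]);
translate([297, 149, 1040]) cube([354, 54, 26]);
translate([297, 149, 1282]) cube([354, 54, 26]);
translate([297, 149, 1524]) cube([354, 54, 26]);


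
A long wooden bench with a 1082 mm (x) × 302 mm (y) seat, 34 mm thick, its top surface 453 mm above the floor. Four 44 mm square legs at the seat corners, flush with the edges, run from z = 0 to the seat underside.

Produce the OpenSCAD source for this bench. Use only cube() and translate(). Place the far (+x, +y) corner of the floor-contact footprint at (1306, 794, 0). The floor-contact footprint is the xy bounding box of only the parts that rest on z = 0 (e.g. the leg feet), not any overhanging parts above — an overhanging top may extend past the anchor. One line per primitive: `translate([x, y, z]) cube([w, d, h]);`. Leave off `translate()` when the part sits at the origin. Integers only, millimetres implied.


translate([224, 492, 419]) cube([1082, 302, 34]);
translate([224, 492, 0]) cube([44, 44, 419]);
translate([224, 750, 0]) cube([44, 44, 419]);
translate([1262, 492, 0]) cube([44, 44, 419]);
translate([1262, 750, 0]) cube([44, 44, 419]);


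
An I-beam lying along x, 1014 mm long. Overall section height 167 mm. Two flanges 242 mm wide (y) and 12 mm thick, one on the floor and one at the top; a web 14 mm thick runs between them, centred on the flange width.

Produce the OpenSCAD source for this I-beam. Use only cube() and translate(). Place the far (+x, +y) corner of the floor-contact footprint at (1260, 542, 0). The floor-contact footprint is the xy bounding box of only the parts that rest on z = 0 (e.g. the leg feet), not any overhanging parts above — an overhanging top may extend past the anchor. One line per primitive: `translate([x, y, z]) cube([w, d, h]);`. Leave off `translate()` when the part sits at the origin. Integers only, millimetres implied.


translate([246, 300, 0]) cube([1014, 242, 12]);
translate([246, 414, 12]) cube([1014, 14, 143]);
translate([246, 300, 155]) cube([1014, 242, 12]);


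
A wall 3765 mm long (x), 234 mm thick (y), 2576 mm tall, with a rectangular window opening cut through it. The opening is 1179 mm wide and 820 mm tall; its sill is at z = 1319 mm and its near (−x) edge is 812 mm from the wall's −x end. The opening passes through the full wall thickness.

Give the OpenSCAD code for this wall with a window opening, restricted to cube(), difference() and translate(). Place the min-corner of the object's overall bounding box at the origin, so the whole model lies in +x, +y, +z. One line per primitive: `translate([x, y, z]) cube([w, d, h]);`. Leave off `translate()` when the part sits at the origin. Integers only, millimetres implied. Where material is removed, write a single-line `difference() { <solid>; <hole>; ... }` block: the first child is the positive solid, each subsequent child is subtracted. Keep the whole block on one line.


difference() { cube([3765, 234, 2576]); translate([812, 0, 1319]) cube([1179, 234, 820]); }


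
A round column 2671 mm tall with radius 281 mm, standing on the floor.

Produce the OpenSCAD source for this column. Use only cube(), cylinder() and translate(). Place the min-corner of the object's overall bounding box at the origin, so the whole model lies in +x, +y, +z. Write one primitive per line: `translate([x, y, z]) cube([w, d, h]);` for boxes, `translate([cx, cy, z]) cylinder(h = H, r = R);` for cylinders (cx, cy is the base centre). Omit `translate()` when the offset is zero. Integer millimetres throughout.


translate([281, 281, 0]) cylinder(h = 2671, r = 281);


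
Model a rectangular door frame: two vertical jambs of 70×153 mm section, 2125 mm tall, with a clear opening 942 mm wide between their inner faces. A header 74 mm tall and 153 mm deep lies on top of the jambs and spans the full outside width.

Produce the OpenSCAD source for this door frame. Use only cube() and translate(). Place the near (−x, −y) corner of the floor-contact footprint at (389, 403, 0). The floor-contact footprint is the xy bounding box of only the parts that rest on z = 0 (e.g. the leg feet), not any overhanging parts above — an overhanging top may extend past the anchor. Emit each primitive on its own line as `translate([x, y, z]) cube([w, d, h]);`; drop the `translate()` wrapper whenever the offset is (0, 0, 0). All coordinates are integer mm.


translate([389, 403, 0]) cube([70, 153, 2125]);
translate([1401, 403, 0]) cube([70, 153, 2125]);
translate([389, 403, 2125]) cube([1082, 153, 74]);


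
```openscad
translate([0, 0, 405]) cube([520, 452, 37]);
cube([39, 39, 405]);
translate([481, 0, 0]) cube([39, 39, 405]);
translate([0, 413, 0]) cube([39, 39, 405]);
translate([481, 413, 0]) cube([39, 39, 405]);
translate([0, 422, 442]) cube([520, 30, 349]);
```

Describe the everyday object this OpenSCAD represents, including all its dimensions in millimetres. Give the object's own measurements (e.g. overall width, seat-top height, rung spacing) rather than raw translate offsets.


A chair. The seat is a 520×452×37 mm slab with its top at z = 442 mm, on four 39×39 mm corner legs (flush with the seat edges, standing on z = 0). A flat backrest 30 mm thick, 349 mm tall, spans the full seat width and rises from the seat top along its +y edge, rear face flush with the rear of the seat.


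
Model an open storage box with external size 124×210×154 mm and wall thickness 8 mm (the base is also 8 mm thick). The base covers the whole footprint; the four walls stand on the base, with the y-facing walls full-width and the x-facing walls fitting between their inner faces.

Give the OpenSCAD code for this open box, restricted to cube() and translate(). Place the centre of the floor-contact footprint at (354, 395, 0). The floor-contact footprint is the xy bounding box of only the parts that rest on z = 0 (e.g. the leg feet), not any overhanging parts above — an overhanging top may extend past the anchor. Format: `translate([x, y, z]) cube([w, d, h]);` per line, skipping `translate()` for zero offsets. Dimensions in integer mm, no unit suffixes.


translate([292, 290, 0]) cube([124, 210, 8]);
translate([292, 290, 8]) cube([124, 8, 146]);
translate([292, 492, 8]) cube([124, 8, 146]);
translate([292, 298, 8]) cube([8, 194, 146]);
translate([408, 298, 8]) cube([8, 194, 146]);


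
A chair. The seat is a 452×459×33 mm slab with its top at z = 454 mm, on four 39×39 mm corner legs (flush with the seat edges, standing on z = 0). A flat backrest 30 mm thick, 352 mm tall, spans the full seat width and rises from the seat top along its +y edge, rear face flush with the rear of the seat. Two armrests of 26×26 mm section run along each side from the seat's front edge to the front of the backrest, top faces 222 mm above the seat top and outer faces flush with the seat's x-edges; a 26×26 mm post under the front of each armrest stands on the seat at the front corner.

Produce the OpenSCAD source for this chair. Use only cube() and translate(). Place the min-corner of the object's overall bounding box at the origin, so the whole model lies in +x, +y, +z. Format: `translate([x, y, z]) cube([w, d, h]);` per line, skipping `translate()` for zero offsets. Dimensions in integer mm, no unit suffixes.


// leg_h = 454 - 33 = 421
// arm post h = 222 - 26 = 196
translate([0, 0, 421]) cube([452, 459, 33]);
cube([39, 39, 421]);
translate([413, 0, 0]) cube([39, 39, 421]);
translate([0, 420, 0]) cube([39, 39, 421]);
translate([413, 420, 0]) cube([39, 39, 421]);
translate([0, 429, 454]) cube([452, 30, 352]);
translate([0, 0, 650]) cube([26, 429, 26]);
translate([426, 0, 650]) cube([26, 429, 26]);
translate([0, 0, 454]) cube([26, 26, 196]);
translate([426, 0, 454]) cube([26, 26, 196]);


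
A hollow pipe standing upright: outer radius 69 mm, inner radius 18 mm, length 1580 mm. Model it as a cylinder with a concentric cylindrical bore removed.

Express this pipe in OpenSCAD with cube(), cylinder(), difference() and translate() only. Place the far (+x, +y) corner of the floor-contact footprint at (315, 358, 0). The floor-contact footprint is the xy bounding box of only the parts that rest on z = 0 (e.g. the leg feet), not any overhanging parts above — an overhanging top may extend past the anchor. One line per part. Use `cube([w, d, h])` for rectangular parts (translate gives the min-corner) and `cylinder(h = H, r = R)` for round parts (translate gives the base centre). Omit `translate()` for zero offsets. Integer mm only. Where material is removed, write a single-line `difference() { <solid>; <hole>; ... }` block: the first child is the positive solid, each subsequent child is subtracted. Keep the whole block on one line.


difference() { translate([246, 289, 0]) cylinder(h = 1580, r = 69); translate([246, 289, 0]) cylinder(h = 1580, r = 18); }


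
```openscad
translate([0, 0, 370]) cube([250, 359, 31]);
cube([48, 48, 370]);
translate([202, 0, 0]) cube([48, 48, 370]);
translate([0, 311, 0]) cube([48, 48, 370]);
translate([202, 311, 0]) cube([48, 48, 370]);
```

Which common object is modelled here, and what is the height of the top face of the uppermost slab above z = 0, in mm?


A stool. The seat height is 401 mm.

A 250×359×31 slab at z = 370 on four corner posts — a stool. The seat top is 370 + 31 = 401 mm.


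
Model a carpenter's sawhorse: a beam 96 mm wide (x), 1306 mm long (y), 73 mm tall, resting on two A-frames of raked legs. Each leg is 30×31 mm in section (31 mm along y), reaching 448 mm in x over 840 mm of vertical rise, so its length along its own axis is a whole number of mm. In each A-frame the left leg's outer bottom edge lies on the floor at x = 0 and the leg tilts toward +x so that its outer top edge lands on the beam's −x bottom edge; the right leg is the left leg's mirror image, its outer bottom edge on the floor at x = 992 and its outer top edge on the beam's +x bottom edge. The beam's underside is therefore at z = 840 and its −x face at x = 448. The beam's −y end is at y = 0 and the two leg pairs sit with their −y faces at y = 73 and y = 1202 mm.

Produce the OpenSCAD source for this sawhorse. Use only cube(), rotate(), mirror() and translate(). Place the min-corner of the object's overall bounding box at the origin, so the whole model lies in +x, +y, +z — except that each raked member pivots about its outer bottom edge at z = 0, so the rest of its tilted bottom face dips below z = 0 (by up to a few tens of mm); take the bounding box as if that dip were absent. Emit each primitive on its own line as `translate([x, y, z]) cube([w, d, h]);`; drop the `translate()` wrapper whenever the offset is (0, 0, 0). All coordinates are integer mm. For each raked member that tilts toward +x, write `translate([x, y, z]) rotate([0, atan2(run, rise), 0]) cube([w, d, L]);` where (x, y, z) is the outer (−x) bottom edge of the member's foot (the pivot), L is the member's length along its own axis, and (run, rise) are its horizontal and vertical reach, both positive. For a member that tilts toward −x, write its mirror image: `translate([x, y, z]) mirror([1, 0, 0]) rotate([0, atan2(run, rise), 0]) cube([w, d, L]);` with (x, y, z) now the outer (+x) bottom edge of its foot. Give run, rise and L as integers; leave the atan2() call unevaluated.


// leg length = √(448² + 840²) = 952
// right-leg outer foot x = 2·448 + 96 = 992
// beam min-corner = (448, 0, 840)
translate([448, 0, 840]) cube([96, 1306, 73]);
translate([0, 73, 0]) rotate([0, atan2(448, 840), 0]) cube([30, 31, 952]);
translate([992, 73, 0]) mirror([1, 0, 0]) rotate([0, atan2(448, 840), 0]) cube([30, 31, 952]);
translate([0, 1202, 0]) rotate([0, atan2(448, 840), 0]) cube([30, 31, 952]);
translate([992, 1202, 0]) mirror([1, 0, 0]) rotate([0, atan2(448, 840), 0]) cube([30, 31, 952]);
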